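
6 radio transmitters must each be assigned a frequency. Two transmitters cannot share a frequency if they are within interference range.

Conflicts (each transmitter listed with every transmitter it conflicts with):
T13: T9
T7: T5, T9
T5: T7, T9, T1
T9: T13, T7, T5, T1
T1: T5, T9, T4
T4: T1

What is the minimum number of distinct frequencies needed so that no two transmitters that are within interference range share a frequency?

T5, T9, T1 pairwise conflict, so at least 3 frequencies are needed.
3 frequencies suffice: frequency 1 → {T9, T4}; frequency 2 → {T13, T7, T1}; frequency 3 → {T5}. Each listed conflict is separated.

3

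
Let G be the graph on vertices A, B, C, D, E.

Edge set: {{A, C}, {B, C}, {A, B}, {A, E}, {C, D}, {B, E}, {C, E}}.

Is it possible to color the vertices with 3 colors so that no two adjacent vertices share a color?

No

A, B, C, E are pairwise adjacent (a clique of size 4), so at least 4 colors are needed.
So 3 colors are not enough.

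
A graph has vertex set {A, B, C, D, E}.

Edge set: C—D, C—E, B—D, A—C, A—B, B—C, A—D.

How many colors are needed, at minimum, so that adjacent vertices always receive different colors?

4

A, B, C, D form a clique, so at least 4 colors are needed.
4 colors suffice: color red → {C}; color blue → {B, E}; color green → {A}; color yellow → {D}. Every edge joins two different colors.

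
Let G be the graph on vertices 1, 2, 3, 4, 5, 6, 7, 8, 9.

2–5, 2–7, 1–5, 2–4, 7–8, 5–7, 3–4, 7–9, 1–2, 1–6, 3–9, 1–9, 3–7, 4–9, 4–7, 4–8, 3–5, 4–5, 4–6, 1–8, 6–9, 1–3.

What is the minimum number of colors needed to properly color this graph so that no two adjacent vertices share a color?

4

3, 4, 7, 9 are pairwise adjacent (a clique of size 4), so at least 4 colors are needed.
4 colors suffice: color a → {1, 4}; color b → {6, 7}; color c → {5, 8, 9}; color d → {2, 3}. Each edge has distinct colors on its endpoints.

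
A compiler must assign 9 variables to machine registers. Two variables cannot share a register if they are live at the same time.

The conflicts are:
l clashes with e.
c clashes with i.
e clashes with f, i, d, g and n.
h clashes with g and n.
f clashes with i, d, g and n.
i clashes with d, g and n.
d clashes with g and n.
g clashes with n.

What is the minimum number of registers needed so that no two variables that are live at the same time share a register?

6

e, f, i, d, g, n all conflict with each other, so at least 6 registers are needed.
6 registers suffice: register 1 → {l, c, g}; register 2 → {h, i}; register 3 → {e}; register 4 → {n}; register 5 → {d}; register 6 → {f}. Every pair that conflicts lands in different registers.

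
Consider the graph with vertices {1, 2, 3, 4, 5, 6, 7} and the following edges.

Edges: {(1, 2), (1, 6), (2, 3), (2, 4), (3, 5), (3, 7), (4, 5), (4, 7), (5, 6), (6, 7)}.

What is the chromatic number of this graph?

The cycle 3-2-1-6-5-3 has odd length 5, so it cannot be 2-colored; at least 3 colors are needed.
One proper 3-coloring: 1=c, 2=b, 3=a, 4=a, 5=b, 6=a, 7=b. Each edge has distinct colors on its endpoints.

3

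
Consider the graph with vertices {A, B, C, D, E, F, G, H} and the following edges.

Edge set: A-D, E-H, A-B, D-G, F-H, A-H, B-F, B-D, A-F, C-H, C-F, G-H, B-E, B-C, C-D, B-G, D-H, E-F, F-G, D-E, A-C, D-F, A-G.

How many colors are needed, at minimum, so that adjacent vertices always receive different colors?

5

A, B, D, F, G are mutually adjacent (a clique of size 5), so at least 5 colors are needed.
5 colors suffice: color red → {F}; color blue → {D}; color green → {B, H}; color yellow → {A, E}; color purple → {C, G}. Each edge has distinct colors on its endpoints.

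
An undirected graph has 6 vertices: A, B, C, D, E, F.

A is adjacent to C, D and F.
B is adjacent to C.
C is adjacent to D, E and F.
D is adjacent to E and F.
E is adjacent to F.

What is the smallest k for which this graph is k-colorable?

C, D, E, F are mutually adjacent (a clique of size 4), so at least 4 colors are needed.
A valid assignment using 4 colors: A=4, B=2, C=1, D=3, E=4, F=2. Each edge has distinct colors on its endpoints.

4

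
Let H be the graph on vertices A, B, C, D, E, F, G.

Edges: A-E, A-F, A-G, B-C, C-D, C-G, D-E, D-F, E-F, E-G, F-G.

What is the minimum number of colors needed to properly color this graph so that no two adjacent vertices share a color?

4

A, E, F, G are pairwise adjacent (a clique of size 4), so at least 4 colors are needed.
4 colors suffice: color 1 → {C, F}; color 2 → {B, D, G}; color 3 → {E}; color 4 → {A}. Every edge joins two different colors.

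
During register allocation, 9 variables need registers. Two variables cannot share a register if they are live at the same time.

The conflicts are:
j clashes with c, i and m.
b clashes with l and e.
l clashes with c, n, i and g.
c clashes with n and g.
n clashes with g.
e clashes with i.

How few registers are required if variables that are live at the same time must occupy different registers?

4

l, c, n, g are mutually in conflict, so at least 4 registers are needed.
4 registers suffice: j=1, b=2, l=1, c=2, n=4, e=1, i=2, g=3, m=2. Each listed conflict is separated.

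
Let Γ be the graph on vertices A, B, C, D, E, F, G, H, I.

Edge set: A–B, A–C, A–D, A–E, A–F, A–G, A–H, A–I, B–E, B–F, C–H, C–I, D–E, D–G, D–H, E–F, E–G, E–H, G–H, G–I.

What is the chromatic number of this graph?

5

A, D, E, G, H form a clique, so at least 5 colors are needed.
One proper 5-coloring: A=1, B=3, C=2, D=5, E=2, F=4, G=3, H=4, I=4. Every edge joins two different colors.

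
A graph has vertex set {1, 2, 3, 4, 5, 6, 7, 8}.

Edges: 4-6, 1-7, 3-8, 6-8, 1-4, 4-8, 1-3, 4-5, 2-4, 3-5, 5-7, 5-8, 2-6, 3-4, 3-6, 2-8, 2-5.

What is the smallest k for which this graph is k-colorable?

4

2, 4, 5, 8 are pairwise adjacent (a clique of size 4), so at least 4 colors are needed.
4 colors suffice: color red → {4, 7}; color blue → {1, 5, 6}; color green → {8}; color yellow → {2, 3}. No two adjacent vertices share a color.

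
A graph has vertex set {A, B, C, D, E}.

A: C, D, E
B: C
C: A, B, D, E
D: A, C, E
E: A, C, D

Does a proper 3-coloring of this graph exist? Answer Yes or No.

A, C, D, E are pairwise adjacent (a clique of size 4), so at least 4 colors are needed.
So 3 colors are not enough.

No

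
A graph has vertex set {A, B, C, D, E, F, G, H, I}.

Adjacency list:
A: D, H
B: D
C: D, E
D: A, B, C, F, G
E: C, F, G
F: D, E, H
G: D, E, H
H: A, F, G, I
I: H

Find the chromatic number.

2

A and H are adjacent, so at least 2 colors are needed.
A valid assignment using 2 colors: A=blue, B=blue, C=blue, D=red, E=red, F=blue, G=blue, H=red, I=blue. No two adjacent vertices share a color.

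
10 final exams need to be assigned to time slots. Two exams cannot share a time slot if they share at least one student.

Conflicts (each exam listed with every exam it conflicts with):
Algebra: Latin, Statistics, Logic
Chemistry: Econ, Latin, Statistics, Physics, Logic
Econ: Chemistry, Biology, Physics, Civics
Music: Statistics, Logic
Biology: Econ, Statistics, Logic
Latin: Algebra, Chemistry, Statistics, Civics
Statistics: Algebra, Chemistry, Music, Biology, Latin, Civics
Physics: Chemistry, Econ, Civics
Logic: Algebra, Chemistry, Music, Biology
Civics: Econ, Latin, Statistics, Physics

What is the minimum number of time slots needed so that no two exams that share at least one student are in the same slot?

Chemistry, Latin, Statistics pairwise conflict, so at least 3 time slots are needed.
Using 3 time slots: Algebra=2, Chemistry=2, Econ=1, Music=2, Biology=2, Latin=3, Statistics=1, Physics=3, Logic=1, Civics=2. Every pair that conflicts lands in different time slots.

3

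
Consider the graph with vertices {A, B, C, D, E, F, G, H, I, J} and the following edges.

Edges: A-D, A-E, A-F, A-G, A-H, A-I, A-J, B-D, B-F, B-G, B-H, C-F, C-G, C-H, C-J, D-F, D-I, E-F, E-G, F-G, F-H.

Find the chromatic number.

4

A, E, F, G are mutually adjacent (a clique of size 4), so at least 4 colors are needed.
4 colors suffice: color 1 → {A, B, C}; color 2 → {F, I, J}; color 3 → {D, G, H}; color 4 → {E}. No two adjacent vertices share a color.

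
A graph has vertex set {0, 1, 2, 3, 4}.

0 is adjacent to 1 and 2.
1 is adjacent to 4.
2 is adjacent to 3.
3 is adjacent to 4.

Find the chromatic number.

The cycle 1-0-2-3-4-1 has odd length 5, so it cannot be 2-colored; at least 3 colors are needed.
3 colors suffice: color red → {1, 2}; color blue → {0, 4}; color green → {3}. No two adjacent vertices share a color.

3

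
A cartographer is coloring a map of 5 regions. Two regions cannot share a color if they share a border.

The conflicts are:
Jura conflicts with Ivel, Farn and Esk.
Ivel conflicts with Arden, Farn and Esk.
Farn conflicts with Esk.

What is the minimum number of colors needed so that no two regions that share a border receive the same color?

Jura, Ivel, Farn, Esk all conflict with each other, so at least 4 colors are needed.
One proper 4-coloring: Jura=2, Ivel=1, Arden=2, Farn=3, Esk=4. Every pair that conflicts lands in different colors.

4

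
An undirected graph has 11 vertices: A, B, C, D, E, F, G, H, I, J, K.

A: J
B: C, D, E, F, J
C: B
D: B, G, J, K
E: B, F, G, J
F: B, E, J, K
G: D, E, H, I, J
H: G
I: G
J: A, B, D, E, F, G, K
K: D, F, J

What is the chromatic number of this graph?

4

B, E, F, J are mutually adjacent (a clique of size 4), so at least 4 colors are needed.
4 colors suffice: color 1 → {C, H, I, J}; color 2 → {A, B, G, K}; color 3 → {D, F}; color 4 → {E}. Every edge joins two different colors.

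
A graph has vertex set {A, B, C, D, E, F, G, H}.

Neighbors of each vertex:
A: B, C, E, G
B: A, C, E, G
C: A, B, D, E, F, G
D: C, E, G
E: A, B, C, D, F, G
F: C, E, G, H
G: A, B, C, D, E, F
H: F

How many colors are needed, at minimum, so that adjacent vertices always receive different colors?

5

A, B, C, E, G form a clique, so at least 5 colors are needed.
5 colors suffice: color red → {E, H}; color blue → {G}; color green → {C}; color yellow → {B, D, F}; color purple → {A}. Every edge joins two different colors.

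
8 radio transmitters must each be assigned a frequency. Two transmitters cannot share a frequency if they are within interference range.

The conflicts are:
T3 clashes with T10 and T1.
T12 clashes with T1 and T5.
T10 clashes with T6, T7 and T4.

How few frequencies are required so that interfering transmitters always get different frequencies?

2

T3 and T1 conflict, so at least 2 frequencies are needed.
Using 2 frequencies: T3=2, T12=2, T10=1, T6=2, T7=2, T1=1, T5=1, T4=2. Every pair that conflicts lands in different frequencies.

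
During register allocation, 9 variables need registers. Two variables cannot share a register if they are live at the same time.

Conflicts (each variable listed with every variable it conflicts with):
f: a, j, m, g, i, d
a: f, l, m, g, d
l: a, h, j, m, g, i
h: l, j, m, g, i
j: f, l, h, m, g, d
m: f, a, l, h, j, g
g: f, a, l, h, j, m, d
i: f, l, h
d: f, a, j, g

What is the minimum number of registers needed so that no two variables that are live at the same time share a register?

5

l, h, j, m, g pairwise conflict, so at least 5 registers are needed.
A valid assignment using 5 registers: f=2, a=3, l=2, h=5, j=3, m=4, g=1, i=1, d=4. Each listed conflict is separated.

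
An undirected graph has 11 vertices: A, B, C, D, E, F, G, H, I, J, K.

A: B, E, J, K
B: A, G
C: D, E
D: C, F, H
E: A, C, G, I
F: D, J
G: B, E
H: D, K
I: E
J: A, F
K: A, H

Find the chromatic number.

2

A and E are adjacent, so at least 2 colors are needed.
2 colors suffice: color 1 → {B, D, E, J, K}; color 2 → {A, C, F, G, H, I}. Each edge has distinct colors on its endpoints.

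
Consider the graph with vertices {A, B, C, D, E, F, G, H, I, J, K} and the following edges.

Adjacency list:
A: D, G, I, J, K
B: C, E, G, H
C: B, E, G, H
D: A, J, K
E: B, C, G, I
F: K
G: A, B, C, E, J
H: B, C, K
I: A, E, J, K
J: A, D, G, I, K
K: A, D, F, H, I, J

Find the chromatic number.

A, I, J, K form a clique, so at least 4 colors are needed.
One proper 4-coloring: A=green, B=blue, C=yellow, D=yellow, E=green, F=blue, G=red, H=green, I=yellow, J=blue, K=red. Every edge joins two different colors.

4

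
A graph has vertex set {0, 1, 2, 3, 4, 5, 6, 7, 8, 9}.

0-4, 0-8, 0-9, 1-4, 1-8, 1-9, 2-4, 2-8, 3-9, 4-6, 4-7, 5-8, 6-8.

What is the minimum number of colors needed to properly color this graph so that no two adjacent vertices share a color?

3 and 9 are adjacent, so at least 2 colors are needed.
2 colors suffice: color red → {4, 8, 9}; color blue → {0, 1, 2, 3, 5, 6, 7}. Each edge has distinct colors on its endpoints.

2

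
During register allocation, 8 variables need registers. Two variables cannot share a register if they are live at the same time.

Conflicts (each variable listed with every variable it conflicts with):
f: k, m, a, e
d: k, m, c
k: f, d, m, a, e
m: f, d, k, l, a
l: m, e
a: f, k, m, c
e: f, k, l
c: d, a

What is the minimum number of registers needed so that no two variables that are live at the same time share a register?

4

f, k, m, a pairwise conflict, so at least 4 registers are needed.
4 registers suffice: register 1 → {m, e, c}; register 2 → {k, l}; register 3 → {f, d}; register 4 → {a}. No two conflicting variables share a register.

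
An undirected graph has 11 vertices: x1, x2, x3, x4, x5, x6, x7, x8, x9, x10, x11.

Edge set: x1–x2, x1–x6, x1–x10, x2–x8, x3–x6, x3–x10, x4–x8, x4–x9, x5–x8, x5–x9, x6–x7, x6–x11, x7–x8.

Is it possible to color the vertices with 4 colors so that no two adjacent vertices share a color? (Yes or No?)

The chromatic number is 3. The cycle x1-x6-x7-x8-x2-x1 has odd length 5, so it cannot be 2-colored; at least 3 colors are needed.
3 colors suffice: color 1 → {x6, x8, x9, x10}; color 2 → {x1, x3, x4, x5, x7, x11}; color 3 → {x2}.
Since 4 ≥ 3, a proper 4-coloring certainly exists.

Yes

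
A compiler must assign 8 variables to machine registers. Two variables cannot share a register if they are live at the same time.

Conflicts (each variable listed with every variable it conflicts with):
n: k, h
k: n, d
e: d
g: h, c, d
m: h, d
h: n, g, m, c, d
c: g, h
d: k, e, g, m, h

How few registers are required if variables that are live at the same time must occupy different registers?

3

g, h, d are mutually in conflict, so at least 3 registers are needed.
Using 3 registers: n=1, k=2, e=2, g=3, m=3, h=2, c=1, d=1. No two conflicting variables share a register.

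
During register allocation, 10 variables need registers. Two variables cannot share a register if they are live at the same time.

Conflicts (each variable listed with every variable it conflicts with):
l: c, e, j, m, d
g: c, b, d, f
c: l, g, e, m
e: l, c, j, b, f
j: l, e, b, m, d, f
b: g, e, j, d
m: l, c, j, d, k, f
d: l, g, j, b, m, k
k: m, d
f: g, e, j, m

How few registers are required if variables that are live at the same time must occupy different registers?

l, j, m, d all conflict with each other, so at least 4 registers are needed.
4 registers suffice: l=4, g=1, c=3, e=2, j=1, b=4, m=2, d=3, k=1, f=3. Every pair that conflicts lands in different registers.

4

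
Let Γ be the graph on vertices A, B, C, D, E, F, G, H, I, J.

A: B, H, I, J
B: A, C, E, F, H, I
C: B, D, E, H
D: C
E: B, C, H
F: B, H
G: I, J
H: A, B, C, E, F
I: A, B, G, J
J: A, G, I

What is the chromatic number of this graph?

B, C, E, H form a clique, so at least 4 colors are needed.
4 colors suffice: color 1 → {B, D, J}; color 2 → {H, I}; color 3 → {A, C, F, G}; color 4 → {E}. Every edge joins two different colors.

4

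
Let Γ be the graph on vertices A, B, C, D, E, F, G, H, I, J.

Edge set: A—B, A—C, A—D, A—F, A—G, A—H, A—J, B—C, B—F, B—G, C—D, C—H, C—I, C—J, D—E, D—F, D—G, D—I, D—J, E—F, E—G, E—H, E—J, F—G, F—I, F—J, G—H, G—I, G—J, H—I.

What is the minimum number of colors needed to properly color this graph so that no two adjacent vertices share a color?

5

A, D, F, G, J form a clique, so at least 5 colors are needed.
5 colors suffice: A=green, B=yellow, C=red, D=yellow, E=green, F=blue, G=red, H=blue, I=green, J=purple. Each edge has distinct colors on its endpoints.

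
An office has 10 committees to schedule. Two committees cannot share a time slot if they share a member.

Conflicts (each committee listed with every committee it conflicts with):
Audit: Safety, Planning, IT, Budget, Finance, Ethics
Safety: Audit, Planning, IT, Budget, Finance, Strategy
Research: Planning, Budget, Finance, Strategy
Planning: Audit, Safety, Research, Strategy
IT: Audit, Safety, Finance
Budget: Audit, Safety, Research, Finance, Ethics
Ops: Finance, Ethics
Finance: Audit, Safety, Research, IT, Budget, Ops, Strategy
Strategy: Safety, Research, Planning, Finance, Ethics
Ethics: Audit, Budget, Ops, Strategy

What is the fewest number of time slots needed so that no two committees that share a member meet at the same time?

Audit, Safety, IT, Finance all conflict with each other, so at least 4 time slots are needed.
4 time slots suffice: time slot 1 → {Planning, Finance, Ethics}; time slot 2 → {Audit, Ops, Strategy}; time slot 3 → {Safety, Research}; time slot 4 → {IT, Budget}. No two conflicting committees share a time slot.

4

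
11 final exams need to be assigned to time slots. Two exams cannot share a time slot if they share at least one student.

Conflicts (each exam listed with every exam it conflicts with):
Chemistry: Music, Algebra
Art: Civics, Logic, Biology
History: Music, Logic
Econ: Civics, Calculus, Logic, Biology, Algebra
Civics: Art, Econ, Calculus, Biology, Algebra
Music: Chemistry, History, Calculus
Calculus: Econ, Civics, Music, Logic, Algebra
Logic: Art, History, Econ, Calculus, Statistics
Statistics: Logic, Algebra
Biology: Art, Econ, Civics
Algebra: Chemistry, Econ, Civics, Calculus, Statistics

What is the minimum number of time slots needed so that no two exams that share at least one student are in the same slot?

Econ, Civics, Calculus, Algebra are mutually in conflict, so at least 4 time slots are needed.
Using 4 time slots: Chemistry=2, Art=2, History=2, Econ=4, Civics=3, Music=1, Calculus=2, Logic=1, Statistics=2, Biology=1, Algebra=1. Each listed conflict is separated.

4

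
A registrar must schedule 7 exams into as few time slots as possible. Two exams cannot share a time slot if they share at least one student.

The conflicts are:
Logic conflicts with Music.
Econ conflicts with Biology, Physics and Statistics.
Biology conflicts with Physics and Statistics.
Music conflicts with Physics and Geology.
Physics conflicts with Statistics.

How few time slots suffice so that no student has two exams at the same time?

4

Econ, Biology, Physics, Statistics are mutually in conflict, so at least 4 time slots are needed.
4 time slots suffice: time slot 1 → {Logic, Physics, Geology}; time slot 2 → {Music, Statistics}; time slot 3 → {Biology}; time slot 4 → {Econ}. No two conflicting exams share a time slot.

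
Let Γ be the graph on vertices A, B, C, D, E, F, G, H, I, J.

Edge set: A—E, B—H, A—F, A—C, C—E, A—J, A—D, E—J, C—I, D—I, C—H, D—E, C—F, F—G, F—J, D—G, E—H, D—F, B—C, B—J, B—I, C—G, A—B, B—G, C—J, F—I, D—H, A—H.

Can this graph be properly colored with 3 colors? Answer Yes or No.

No

A, C, F, J are pairwise adjacent (a clique of size 4), so at least 4 colors are needed.
So 3 colors are not enough.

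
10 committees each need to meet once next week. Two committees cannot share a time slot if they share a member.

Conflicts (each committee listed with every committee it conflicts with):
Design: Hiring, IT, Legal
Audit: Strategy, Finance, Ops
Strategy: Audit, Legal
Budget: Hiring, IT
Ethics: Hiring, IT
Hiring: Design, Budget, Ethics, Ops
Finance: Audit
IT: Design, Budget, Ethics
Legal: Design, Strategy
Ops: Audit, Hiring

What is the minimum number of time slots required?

Design and Hiring conflict, so at least 2 time slots are needed.
2 time slots suffice: Design=2, Audit=1, Strategy=2, Budget=2, Ethics=2, Hiring=1, Finance=2, IT=1, Legal=1, Ops=2. No two conflicting committees share a time slot.

2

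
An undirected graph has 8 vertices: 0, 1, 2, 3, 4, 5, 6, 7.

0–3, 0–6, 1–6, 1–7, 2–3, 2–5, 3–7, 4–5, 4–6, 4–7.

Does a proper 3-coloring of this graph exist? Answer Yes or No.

The chromatic number is 3. The cycle 7-3-0-6-1-7 has odd length 5, so it cannot be 2-colored; at least 3 colors are needed.
A valid assignment using 3 colors: 0=blue, 1=green, 2=blue, 3=red, 4=green, 5=red, 6=red, 7=blue.
That is already a proper 3-coloring.

Yes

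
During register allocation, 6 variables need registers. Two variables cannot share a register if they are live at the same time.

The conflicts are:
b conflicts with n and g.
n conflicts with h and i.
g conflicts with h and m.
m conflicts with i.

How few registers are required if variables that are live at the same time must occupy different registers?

The cycle m-g-b-n-i-m has odd length 5, so it cannot be 2-colored; at least 3 registers are needed.
3 registers suffice: register 1 → {n, g}; register 2 → {b, h, m}; register 3 → {i}. Every pair that conflicts lands in different registers.

3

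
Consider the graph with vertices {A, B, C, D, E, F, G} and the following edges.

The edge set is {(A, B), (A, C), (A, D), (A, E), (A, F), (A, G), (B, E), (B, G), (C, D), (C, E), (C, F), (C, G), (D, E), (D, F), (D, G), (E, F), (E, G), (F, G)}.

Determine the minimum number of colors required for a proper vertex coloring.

6

A, C, D, E, F, G are pairwise adjacent (a clique of size 6), so at least 6 colors are needed.
A valid assignment using 6 colors: A=3, B=4, C=5, D=6, E=2, F=4, G=1. No two adjacent vertices share a color.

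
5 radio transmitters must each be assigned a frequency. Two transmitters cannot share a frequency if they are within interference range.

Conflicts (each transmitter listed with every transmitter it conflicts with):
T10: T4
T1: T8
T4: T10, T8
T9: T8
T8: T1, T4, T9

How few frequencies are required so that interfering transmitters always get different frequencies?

2

T1 and T8 conflict, so at least 2 frequencies are needed.
2 frequencies suffice: frequency 1 → {T10, T8}; frequency 2 → {T1, T4, T9}. No two conflicting transmitters share a frequency.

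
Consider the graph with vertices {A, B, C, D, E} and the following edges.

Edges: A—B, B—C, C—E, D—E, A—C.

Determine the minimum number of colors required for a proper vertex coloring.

3

A, B, C are mutually adjacent, so at least 3 colors are needed.
3 colors suffice: color 1 → {C, D}; color 2 → {B, E}; color 3 → {A}. Each edge has distinct colors on its endpoints.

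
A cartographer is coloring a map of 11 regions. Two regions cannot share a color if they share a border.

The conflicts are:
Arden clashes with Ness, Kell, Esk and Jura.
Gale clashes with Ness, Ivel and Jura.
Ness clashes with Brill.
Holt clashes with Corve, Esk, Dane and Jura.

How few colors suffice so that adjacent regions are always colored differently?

Ness and Brill conflict, so at least 2 colors are needed.
One proper 2-coloring: Arden=1, Gale=1, Ness=2, Holt=1, Kell=2, Ivel=2, Corve=2, Esk=2, Dane=2, Brill=1, Jura=2. No two conflicting regions share a color.

2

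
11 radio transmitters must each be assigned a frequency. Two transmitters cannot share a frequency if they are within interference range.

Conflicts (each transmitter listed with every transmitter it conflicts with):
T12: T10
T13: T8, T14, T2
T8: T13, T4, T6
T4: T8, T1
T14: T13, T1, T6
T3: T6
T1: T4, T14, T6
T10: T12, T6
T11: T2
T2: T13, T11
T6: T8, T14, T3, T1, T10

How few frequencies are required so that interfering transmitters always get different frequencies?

T14, T1, T6 are mutually in conflict, so at least 3 frequencies are needed.
3 frequencies suffice: frequency 1 → {T12, T13, T4, T11, T6}; frequency 2 → {T8, T3, T1, T10, T2}; frequency 3 → {T14}. No two conflicting transmitters share a frequency.

3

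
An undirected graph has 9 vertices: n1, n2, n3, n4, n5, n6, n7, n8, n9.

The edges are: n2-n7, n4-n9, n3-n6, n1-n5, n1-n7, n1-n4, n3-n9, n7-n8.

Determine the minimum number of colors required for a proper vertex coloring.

2

n3 and n6 are adjacent, so at least 2 colors are needed.
2 colors suffice: n1=blue, n2=blue, n3=red, n4=red, n5=red, n6=blue, n7=red, n8=blue, n9=blue. Every edge joins two different colors.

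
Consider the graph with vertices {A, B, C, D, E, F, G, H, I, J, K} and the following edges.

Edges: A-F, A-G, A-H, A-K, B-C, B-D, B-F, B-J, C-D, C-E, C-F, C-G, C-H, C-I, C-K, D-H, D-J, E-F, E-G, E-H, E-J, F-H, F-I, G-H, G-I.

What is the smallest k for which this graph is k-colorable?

4

C, E, G, H form a clique, so at least 4 colors are needed.
4 colors suffice: A=red, B=blue, C=red, D=green, E=yellow, F=green, G=green, H=blue, I=blue, J=red, K=blue. No two adjacent vertices share a color.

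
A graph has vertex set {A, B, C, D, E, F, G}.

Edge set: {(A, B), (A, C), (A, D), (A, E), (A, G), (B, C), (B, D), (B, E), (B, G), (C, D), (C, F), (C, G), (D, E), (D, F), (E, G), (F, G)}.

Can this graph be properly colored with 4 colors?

Yes

The chromatic number is 4. A, B, D, E are mutually adjacent (a clique of size 4), so at least 4 colors are needed.
A valid assignment using 4 colors: A=4, B=2, C=3, D=1, E=3, F=2, G=1.
That is already a proper 4-coloring.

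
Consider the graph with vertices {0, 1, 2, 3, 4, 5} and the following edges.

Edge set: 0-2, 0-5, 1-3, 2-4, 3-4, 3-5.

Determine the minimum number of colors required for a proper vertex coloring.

The cycle 3-4-2-0-5-3 has odd length 5, so it cannot be 2-colored; at least 3 colors are needed.
3 colors suffice: color a → {2, 3}; color b → {1, 4, 5}; color c → {0}. No two adjacent vertices share a color.

3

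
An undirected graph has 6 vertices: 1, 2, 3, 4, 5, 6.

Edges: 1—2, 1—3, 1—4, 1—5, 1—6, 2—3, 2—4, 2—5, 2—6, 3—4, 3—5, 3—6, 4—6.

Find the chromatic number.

1, 2, 3, 4, 6 are pairwise adjacent (a clique of size 5), so at least 5 colors are needed.
One proper 5-coloring: 1=b, 2=a, 3=c, 4=d, 5=d, 6=e. No two adjacent vertices share a color.

5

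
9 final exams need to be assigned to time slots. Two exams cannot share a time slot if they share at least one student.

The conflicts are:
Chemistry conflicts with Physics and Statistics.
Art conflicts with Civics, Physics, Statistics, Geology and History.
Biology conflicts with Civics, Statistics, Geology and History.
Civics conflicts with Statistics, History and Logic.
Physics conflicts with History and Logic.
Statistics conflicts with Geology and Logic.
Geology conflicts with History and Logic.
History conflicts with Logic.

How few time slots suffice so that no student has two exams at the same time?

Physics, History, Logic all conflict with each other, so at least 3 time slots are needed.
A valid assignment using 3 time slots: Chemistry=2, Art=2, Biology=2, Civics=3, Physics=3, Statistics=1, Geology=3, History=1, Logic=2. Every pair that conflicts lands in different time slots.

3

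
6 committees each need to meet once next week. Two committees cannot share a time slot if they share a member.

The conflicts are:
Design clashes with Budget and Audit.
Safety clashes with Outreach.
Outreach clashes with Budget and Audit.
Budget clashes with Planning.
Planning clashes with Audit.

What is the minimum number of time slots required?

Budget and Planning conflict, so at least 2 time slots are needed.
2 time slots suffice: Design=2, Safety=1, Outreach=2, Budget=1, Planning=2, Audit=1. Each listed conflict is separated.

2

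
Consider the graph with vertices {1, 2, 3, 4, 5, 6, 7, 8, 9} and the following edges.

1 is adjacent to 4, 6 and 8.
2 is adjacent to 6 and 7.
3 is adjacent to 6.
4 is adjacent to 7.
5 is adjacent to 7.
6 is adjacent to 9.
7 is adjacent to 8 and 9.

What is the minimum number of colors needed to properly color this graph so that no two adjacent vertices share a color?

The cycle 2-7-4-1-6-2 has odd length 5, so it cannot be 2-colored; at least 3 colors are needed.
3 colors suffice: color red → {6, 7}; color blue → {1, 2, 3, 5, 9}; color green → {4, 8}. No two adjacent vertices share a color.

3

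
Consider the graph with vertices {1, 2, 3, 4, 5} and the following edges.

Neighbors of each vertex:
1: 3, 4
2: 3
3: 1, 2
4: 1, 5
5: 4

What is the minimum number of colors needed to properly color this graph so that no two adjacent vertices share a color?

1 and 4 are adjacent, so at least 2 colors are needed.
2 colors suffice: 1=a, 2=a, 3=b, 4=b, 5=a. Each edge has distinct colors on its endpoints.

2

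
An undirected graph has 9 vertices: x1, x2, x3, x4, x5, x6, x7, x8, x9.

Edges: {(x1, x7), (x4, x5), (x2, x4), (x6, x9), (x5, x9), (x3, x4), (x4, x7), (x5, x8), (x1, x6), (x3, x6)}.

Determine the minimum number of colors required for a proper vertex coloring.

The cycle x3-x6-x9-x5-x4-x3 has odd length 5, so it cannot be 2-colored; at least 3 colors are needed.
3 colors suffice: color red → {x4, x6, x8}; color blue → {x2, x3, x5, x7}; color green → {x1, x9}. Every edge joins two different colors.

3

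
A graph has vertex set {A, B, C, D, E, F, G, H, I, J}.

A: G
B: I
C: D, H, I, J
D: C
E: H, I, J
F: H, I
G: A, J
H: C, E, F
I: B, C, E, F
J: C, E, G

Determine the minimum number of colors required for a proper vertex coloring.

B and I are adjacent, so at least 2 colors are needed.
2 colors suffice: color 1 → {A, D, H, I, J}; color 2 → {B, C, E, F, G}. Each edge has distinct colors on its endpoints.

2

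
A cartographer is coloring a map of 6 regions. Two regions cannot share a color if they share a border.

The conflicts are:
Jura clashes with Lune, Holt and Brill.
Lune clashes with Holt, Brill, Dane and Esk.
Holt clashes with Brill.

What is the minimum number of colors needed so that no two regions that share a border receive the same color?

Jura, Lune, Holt, Brill all conflict with each other, so at least 4 colors are needed.
4 colors suffice: color 1 → {Lune}; color 2 → {Holt, Dane, Esk}; color 3 → {Jura}; color 4 → {Brill}. Every pair that conflicts lands in different colors.

4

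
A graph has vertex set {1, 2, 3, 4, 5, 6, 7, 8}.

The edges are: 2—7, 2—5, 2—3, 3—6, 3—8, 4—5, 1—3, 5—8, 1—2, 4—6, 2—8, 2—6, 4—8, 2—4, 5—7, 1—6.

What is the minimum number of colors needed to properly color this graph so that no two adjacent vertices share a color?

4

1, 2, 3, 6 are mutually adjacent (a clique of size 4), so at least 4 colors are needed.
One proper 4-coloring: 1=yellow, 2=red, 3=green, 4=green, 5=yellow, 6=blue, 7=blue, 8=blue. Each edge has distinct colors on its endpoints.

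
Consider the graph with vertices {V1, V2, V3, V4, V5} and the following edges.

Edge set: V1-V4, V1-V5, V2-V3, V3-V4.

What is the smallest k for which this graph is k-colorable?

V2 and V3 are adjacent, so at least 2 colors are needed.
2 colors suffice: color 1 → {V1, V3}; color 2 → {V2, V4, V5}. No two adjacent vertices share a color.

2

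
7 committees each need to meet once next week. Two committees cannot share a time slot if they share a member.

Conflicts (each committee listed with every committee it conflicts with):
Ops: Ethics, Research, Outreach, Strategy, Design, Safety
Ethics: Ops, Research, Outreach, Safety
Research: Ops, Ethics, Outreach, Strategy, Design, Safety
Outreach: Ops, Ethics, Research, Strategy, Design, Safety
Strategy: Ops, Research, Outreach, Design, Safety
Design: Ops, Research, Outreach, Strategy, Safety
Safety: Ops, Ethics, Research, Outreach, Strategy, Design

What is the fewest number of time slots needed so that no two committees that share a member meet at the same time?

Ops, Research, Outreach, Strategy, Design, Safety all conflict with each other, so at least 6 time slots are needed.
A valid assignment using 6 time slots: Ops=2, Ethics=5, Research=1, Outreach=3, Strategy=5, Design=6, Safety=4. Every pair that conflicts lands in different time slots.

6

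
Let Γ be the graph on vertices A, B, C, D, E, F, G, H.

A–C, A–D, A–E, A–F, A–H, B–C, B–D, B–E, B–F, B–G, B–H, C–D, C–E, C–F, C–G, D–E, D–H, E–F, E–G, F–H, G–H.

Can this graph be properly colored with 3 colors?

B, C, E, F form a clique, so at least 4 colors are needed.
So 3 colors are not enough.

No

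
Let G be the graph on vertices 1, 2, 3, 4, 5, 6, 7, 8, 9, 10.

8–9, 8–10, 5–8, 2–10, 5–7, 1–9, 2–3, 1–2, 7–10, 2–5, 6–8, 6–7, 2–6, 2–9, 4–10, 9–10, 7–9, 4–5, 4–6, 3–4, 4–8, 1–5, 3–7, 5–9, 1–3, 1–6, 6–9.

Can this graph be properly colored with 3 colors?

1, 2, 6, 9 are mutually adjacent (a clique of size 4), so at least 4 colors are needed.
So 3 colors are not enough.

No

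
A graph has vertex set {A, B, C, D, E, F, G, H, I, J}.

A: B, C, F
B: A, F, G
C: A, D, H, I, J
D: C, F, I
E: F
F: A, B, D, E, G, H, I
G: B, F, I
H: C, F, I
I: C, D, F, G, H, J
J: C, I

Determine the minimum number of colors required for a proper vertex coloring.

3

F, G, I are mutually adjacent, so at least 3 colors are needed.
One proper 3-coloring: A=3, B=2, C=1, D=3, E=2, F=1, G=3, H=3, I=2, J=3. Each edge has distinct colors on its endpoints.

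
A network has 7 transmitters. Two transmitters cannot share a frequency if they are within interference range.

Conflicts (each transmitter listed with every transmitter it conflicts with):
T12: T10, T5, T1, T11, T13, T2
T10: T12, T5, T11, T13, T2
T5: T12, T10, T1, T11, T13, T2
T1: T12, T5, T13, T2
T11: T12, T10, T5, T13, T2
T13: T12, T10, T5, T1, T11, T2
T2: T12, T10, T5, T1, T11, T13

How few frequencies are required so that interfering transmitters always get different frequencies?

T12, T10, T5, T11, T13, T2 all conflict with each other, so at least 6 frequencies are needed.
6 frequencies suffice: frequency 1 → {T13}; frequency 2 → {T12}; frequency 3 → {T2}; frequency 4 → {T5}; frequency 5 → {T1, T11}; frequency 6 → {T10}. Every pair that conflicts lands in different frequencies.

6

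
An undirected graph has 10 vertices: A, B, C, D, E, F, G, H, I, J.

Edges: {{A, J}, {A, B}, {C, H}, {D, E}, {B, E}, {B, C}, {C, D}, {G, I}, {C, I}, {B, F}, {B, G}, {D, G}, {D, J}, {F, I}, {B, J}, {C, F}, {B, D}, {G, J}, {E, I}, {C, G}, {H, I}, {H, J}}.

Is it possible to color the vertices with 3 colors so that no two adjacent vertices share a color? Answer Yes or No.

B, D, G, J form a clique, so at least 4 colors are needed.
So 3 colors are not enough.

No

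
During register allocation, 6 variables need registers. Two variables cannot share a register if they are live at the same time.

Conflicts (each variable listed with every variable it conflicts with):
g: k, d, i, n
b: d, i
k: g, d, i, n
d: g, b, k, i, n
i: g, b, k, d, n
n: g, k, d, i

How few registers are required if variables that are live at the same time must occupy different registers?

g, k, d, i, n all conflict with each other, so at least 5 registers are needed.
A valid assignment using 5 registers: g=3, b=3, k=4, d=2, i=1, n=5. No two conflicting variables share a register.

5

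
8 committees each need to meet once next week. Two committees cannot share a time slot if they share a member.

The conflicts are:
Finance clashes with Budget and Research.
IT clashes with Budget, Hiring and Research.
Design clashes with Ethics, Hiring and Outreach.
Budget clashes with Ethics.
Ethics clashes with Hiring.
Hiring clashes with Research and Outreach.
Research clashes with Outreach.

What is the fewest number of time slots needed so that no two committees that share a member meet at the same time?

Design, Ethics, Hiring pairwise conflict, so at least 3 time slots are needed.
Using 3 time slots: Finance=3, IT=3, Design=2, Budget=1, Ethics=3, Hiring=1, Research=2, Outreach=3. No two conflicting committees share a time slot.

3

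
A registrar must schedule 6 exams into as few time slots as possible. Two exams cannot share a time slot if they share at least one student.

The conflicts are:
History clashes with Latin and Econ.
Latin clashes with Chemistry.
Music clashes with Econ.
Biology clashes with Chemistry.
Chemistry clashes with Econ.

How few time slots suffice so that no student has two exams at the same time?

2

Chemistry and Econ conflict, so at least 2 time slots are needed.
A valid assignment using 2 time slots: History=2, Latin=1, Music=2, Biology=1, Chemistry=2, Econ=1. Every pair that conflicts lands in different time slots.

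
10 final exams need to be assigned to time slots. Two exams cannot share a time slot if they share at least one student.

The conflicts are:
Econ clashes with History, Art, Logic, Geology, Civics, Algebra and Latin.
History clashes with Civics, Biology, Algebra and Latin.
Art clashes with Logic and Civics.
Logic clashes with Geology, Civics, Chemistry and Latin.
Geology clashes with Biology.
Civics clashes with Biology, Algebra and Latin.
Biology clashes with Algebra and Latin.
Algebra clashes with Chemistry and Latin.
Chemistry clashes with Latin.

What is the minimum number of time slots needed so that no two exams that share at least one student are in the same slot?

History, Civics, Biology, Algebra, Latin all conflict with each other, so at least 5 time slots are needed.
5 time slots suffice: time slot 1 → {Art, Geology, Latin}; time slot 2 → {Civics, Chemistry}; time slot 3 → {Econ, Biology}; time slot 4 → {Logic, Algebra}; time slot 5 → {History}. Every pair that conflicts lands in different time slots.

5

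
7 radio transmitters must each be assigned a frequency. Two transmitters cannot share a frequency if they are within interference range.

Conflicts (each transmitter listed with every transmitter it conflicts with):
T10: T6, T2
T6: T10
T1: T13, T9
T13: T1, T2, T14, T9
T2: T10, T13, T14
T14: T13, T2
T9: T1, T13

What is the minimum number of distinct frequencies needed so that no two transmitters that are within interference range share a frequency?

3

T1, T13, T9 are mutually in conflict, so at least 3 frequencies are needed.
A valid assignment using 3 frequencies: T10=1, T6=2, T1=3, T13=1, T2=2, T14=3, T9=2. Every pair that conflicts lands in different frequencies.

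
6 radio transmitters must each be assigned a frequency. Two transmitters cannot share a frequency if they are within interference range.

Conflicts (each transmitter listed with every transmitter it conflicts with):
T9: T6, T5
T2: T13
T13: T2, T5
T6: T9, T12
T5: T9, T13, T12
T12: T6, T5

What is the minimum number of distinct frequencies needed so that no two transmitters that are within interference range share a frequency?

2

T13 and T5 conflict, so at least 2 frequencies are needed.
A valid assignment using 2 frequencies: T9=2, T2=1, T13=2, T6=1, T5=1, T12=2. Each listed conflict is separated.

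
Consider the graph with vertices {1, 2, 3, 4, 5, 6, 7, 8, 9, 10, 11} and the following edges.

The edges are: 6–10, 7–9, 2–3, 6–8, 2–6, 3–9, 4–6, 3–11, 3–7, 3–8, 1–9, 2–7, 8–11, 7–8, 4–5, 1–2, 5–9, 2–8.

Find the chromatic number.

2, 3, 7, 8 are mutually adjacent (a clique of size 4), so at least 4 colors are needed.
4 colors suffice: color red → {4, 8, 9, 10}; color blue → {1, 3, 5, 6}; color green → {2, 11}; color yellow → {7}. No two adjacent vertices share a color.

4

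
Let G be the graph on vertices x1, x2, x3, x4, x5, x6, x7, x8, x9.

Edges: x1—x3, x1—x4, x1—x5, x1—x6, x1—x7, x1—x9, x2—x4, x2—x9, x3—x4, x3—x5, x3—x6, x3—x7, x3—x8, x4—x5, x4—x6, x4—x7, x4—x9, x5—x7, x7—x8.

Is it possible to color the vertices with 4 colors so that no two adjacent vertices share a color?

x1, x3, x4, x5, x7 are pairwise adjacent (a clique of size 5), so at least 5 colors are needed.
So 4 colors are not enough.

No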